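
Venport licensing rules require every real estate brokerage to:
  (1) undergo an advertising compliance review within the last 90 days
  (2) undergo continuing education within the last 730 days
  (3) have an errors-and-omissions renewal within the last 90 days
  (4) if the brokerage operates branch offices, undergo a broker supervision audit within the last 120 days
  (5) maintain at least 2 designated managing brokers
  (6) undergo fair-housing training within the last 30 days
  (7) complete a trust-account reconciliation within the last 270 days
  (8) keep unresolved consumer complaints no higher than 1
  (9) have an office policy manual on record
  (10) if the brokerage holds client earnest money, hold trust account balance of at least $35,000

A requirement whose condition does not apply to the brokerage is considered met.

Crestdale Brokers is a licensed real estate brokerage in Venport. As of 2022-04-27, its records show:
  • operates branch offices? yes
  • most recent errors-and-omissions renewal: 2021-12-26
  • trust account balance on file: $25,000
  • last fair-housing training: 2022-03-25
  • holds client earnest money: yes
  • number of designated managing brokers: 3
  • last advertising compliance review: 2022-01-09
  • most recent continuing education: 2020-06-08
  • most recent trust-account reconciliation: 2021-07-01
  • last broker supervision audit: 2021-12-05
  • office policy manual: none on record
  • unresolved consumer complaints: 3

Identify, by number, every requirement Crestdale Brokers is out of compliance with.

1, 3, 4, 6, 7, 8, 9, 10

1. advertising compliance review 108 days ago vs limit 90 → not met
2. continuing education 688 days ago vs limit 730 → met
3. errors-and-omissions renewal 122 days ago vs limit 90 → not met
4. condition 'operates branch offices' holds; broker supervision audit 143 days ago vs limit 120 → not met
5. designated managing brokers 3 ≥ 2 → met
6. fair-housing training 33 days ago vs limit 30 → not met
7. trust-account reconciliation 300 days ago vs limit 270 → not met
8. unresolved consumer complaints 3 > 1 → not met
9. office policy manual absent → not met
10. condition 'holds client earnest money' holds; trust account balance $25,000 < $35,000 → not met
Not met: 1, 3, 4, 6, 7, 8, 9, 10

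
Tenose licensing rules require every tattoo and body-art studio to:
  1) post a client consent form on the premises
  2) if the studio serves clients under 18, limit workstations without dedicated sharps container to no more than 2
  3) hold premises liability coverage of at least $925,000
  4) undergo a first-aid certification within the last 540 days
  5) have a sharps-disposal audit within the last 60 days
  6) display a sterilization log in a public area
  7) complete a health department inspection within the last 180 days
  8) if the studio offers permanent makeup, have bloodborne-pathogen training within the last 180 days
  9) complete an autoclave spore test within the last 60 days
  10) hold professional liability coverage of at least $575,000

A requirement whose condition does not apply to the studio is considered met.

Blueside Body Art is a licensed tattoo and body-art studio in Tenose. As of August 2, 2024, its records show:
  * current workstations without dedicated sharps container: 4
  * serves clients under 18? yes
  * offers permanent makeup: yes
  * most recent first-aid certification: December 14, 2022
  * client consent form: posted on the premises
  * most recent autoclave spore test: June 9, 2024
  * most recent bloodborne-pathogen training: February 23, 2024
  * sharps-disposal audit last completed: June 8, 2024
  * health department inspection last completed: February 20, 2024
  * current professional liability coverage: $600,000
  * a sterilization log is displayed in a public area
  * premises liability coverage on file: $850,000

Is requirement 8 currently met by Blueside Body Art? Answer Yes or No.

8. condition 'offers permanent makeup' holds; bloodborne-pathogen training 161 days ago vs limit 180 → met

Yes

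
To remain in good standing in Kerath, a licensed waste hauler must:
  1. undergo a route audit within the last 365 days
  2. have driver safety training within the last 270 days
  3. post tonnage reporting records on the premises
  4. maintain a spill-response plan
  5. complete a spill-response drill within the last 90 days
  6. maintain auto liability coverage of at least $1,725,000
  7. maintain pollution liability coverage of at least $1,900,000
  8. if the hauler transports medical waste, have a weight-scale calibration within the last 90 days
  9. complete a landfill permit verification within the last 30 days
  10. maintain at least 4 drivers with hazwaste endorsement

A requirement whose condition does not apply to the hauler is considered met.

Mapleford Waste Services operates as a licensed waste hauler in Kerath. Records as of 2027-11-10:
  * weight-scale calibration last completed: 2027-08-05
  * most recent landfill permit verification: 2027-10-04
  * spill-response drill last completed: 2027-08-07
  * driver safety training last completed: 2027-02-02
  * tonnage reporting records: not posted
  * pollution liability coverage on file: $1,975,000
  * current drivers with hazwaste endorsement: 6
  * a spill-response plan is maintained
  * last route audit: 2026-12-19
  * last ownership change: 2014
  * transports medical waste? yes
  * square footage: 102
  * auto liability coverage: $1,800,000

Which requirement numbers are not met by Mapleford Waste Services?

2, 3, 5, 8, 9

1. route audit 326 days ago vs limit 365 → met
2. driver safety training 281 days ago vs limit 270 → not met
3. tonnage reporting records absent → not met
4. spill-response plan present → met
5. spill-response drill 95 days ago vs limit 90 → not met
6. auto liability coverage $1,800,000 ≥ $1,725,000 → met
7. pollution liability coverage $1,975,000 ≥ $1,900,000 → met
8. condition 'transports medical waste' holds; weight-scale calibration 97 days ago vs limit 90 → not met
9. landfill permit verification 37 days ago vs limit 30 → not met
10. drivers with hazwaste endorsement 6 ≥ 4 → met
Not met: 2, 3, 5, 8, 9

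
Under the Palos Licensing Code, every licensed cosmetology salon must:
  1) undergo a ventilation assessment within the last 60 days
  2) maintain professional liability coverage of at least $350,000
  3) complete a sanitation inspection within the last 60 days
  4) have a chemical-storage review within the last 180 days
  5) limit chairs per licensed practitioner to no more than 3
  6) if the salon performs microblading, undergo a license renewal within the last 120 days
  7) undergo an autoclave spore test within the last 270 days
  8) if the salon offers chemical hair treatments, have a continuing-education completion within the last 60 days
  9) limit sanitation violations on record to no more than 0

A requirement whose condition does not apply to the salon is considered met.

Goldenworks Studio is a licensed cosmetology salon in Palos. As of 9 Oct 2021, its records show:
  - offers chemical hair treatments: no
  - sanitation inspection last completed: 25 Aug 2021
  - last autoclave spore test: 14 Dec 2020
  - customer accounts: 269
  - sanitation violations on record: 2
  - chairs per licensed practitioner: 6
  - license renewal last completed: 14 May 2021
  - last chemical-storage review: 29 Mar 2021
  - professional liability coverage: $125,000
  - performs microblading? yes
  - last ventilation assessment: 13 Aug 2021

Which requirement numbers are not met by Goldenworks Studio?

2, 4, 5, 6, 7, 9

1. ventilation assessment 57 days ago vs limit 60 → met
2. professional liability coverage $125,000 < $350,000 → not met
3. sanitation inspection 45 days ago vs limit 60 → met
4. chemical-storage review 194 days ago vs limit 180 → not met
5. chairs per licensed practitioner 6 > 3 → not met
6. condition 'performs microblading' holds; license renewal 148 days ago vs limit 120 → not met
7. autoclave spore test 299 days ago vs limit 270 → not met
8. condition 'offers chemical hair treatments' does not hold → requirement n/a → met
9. sanitation violations on record 2 > 0 → not met
Not met: 2, 4, 5, 6, 7, 9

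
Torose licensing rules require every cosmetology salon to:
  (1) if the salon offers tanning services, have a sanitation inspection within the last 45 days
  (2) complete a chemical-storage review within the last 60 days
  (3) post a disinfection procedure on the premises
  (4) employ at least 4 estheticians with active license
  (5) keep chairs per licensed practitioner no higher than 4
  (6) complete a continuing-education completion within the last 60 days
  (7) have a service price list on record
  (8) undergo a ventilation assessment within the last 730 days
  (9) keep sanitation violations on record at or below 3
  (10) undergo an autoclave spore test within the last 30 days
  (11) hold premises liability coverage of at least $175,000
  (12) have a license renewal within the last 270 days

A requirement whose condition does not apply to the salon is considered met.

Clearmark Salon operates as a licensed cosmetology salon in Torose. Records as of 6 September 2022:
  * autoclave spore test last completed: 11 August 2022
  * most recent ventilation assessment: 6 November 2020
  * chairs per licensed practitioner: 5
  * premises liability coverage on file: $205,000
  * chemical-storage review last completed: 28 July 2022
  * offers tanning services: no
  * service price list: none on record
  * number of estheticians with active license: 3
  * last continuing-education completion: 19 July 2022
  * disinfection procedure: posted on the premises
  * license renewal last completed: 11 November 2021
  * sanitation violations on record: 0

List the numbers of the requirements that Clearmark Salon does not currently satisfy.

4, 5, 7, 12

1. condition 'offers tanning services' does not hold → requirement n/a → met
2. chemical-storage review 40 days ago vs limit 60 → met
3. disinfection procedure present → met
4. estheticians with active license 3 < 4 → not met
5. chairs per licensed practitioner 5 > 4 → not met
6. continuing-education completion 49 days ago vs limit 60 → met
7. service price list absent → not met
8. ventilation assessment 669 days ago vs limit 730 → met
9. sanitation violations on record 0 ≤ 3 → met
10. autoclave spore test 26 days ago vs limit 30 → met
11. premises liability coverage $205,000 ≥ $175,000 → met
12. license renewal 299 days ago vs limit 270 → not met
Not met: 4, 5, 7, 12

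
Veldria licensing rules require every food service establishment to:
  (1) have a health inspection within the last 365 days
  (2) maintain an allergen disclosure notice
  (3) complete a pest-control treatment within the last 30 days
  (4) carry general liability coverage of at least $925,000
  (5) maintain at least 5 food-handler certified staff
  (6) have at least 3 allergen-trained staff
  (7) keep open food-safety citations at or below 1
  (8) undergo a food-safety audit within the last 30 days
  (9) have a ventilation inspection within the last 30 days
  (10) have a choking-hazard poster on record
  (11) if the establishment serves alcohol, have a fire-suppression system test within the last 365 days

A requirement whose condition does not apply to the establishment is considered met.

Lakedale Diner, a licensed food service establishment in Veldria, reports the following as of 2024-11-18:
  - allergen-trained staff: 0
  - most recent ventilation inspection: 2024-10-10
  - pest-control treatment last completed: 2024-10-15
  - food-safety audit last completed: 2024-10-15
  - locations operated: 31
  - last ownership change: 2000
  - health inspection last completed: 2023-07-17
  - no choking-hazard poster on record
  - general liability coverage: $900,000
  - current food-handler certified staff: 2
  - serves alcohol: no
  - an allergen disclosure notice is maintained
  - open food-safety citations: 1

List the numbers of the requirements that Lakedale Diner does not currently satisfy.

1. health inspection 490 days ago vs limit 365 → not met
2. allergen disclosure notice present → met
3. pest-control treatment 34 days ago vs limit 30 → not met
4. general liability coverage $900,000 < $925,000 → not met
5. food-handler certified staff 2 < 5 → not met
6. allergen-trained staff 0 < 3 → not met
7. open food-safety citations 1 ≤ 1 → met
8. food-safety audit 34 days ago vs limit 30 → not met
9. ventilation inspection 39 days ago vs limit 30 → not met
10. choking-hazard poster absent → not met
11. condition 'serves alcohol' does not hold → requirement n/a → met
Not met: 1, 3, 4, 5, 6, 8, 9, 10

1, 3, 4, 5, 6, 8, 9, 10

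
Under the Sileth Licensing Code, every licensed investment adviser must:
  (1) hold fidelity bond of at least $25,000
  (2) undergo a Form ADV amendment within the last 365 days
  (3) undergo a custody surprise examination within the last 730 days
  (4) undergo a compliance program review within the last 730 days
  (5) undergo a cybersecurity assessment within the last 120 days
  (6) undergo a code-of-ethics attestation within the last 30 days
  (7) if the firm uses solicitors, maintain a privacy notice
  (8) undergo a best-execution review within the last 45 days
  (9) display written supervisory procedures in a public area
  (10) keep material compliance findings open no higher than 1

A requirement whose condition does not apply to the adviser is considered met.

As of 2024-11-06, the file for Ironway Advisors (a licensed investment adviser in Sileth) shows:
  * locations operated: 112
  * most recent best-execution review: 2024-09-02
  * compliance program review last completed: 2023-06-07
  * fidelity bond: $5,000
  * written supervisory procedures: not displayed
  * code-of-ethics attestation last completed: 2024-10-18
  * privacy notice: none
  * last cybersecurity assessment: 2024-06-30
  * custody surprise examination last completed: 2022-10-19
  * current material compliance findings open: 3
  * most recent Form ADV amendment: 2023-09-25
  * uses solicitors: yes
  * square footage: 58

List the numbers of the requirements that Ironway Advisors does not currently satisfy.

1, 2, 3, 5, 7, 8, 9, 10

1. fidelity bond $5,000 < $25,000 → not met
2. Form ADV amendment 408 days ago vs limit 365 → not met
3. custody surprise examination 749 days ago vs limit 730 → not met
4. compliance program review 518 days ago vs limit 730 → met
5. cybersecurity assessment 129 days ago vs limit 120 → not met
6. code-of-ethics attestation 19 days ago vs limit 30 → met
7. condition 'uses solicitors' holds; privacy notice absent → not met
8. best-execution review 65 days ago vs limit 45 → not met
9. written supervisory procedures absent → not met
10. material compliance findings open 3 > 1 → not met
Not met: 1, 2, 3, 5, 7, 8, 9, 10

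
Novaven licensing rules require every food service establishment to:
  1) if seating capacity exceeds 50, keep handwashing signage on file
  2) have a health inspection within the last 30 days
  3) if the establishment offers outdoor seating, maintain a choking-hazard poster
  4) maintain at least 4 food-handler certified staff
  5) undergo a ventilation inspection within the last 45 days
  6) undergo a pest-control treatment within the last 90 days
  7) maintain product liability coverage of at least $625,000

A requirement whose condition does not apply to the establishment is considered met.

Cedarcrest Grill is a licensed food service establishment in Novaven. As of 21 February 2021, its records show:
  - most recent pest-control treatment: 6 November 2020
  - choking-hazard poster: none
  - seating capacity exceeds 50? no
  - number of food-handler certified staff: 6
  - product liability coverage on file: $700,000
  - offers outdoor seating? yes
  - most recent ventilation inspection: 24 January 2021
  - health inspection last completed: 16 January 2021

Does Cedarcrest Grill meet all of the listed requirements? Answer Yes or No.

1. condition 'seating capacity exceeds 50' does not hold → requirement n/a → met
2. health inspection 36 days ago vs limit 30 → not met
3. condition 'offers outdoor seating' holds; choking-hazard poster absent → not met
4. food-handler certified staff 6 ≥ 4 → met
5. ventilation inspection 28 days ago vs limit 45 → met
6. pest-control treatment 107 days ago vs limit 90 → not met
7. product liability coverage $700,000 ≥ $625,000 → met
Not met: 2, 3, 6

No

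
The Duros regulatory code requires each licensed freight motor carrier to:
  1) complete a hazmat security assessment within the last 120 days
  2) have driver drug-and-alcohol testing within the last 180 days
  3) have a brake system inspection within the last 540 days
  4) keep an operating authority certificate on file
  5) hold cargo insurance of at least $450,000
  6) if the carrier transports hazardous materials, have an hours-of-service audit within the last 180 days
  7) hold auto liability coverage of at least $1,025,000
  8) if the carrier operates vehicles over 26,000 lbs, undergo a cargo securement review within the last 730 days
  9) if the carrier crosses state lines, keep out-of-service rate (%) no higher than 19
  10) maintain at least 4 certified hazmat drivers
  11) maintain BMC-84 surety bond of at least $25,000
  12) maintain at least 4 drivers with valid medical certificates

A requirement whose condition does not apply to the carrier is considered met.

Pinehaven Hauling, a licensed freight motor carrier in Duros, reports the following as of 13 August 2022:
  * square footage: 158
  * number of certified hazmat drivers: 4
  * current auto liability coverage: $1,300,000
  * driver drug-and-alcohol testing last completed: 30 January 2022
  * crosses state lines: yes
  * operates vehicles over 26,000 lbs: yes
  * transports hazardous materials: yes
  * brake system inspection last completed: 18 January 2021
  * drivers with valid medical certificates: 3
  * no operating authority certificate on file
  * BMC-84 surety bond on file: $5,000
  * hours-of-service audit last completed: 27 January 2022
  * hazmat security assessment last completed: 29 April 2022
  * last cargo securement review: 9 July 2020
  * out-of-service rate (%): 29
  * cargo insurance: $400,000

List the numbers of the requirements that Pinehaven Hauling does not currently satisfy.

2, 3, 4, 5, 6, 8, 9, 11, 12

1. hazmat security assessment 106 days ago vs limit 120 → met
2. driver drug-and-alcohol testing 195 days ago vs limit 180 → not met
3. brake system inspection 572 days ago vs limit 540 → not met
4. operating authority certificate absent → not met
5. cargo insurance $400,000 < $450,000 → not met
6. condition 'transports hazardous materials' holds; hours-of-service audit 198 days ago vs limit 180 → not met
7. auto liability coverage $1,300,000 ≥ $1,025,000 → met
8. condition 'operates vehicles over 26,000 lbs' holds; cargo securement review 765 days ago vs limit 730 → not met
9. condition 'crosses state lines' holds; out-of-service rate (%) 29 > 19 → not met
10. certified hazmat drivers 4 ≥ 4 → met
11. BMC-84 surety bond $5,000 < $25,000 → not met
12. drivers with valid medical certificates 3 < 4 → not met
Not met: 2, 3, 4, 5, 6, 8, 9, 11, 12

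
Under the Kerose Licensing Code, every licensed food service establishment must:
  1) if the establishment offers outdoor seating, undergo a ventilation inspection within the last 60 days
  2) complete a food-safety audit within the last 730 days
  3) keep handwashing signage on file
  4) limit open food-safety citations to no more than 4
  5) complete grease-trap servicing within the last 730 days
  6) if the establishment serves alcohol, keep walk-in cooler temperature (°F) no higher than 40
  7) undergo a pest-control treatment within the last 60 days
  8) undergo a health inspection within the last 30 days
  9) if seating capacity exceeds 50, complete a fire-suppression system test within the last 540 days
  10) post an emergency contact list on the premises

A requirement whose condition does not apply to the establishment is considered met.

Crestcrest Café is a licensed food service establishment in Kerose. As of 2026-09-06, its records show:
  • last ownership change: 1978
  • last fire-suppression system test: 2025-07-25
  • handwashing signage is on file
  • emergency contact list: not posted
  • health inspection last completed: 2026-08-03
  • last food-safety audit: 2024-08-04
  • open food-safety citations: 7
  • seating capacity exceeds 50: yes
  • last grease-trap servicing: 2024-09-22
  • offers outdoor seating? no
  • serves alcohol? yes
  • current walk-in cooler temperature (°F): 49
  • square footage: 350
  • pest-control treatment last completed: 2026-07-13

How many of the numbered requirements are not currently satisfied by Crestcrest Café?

1. condition 'offers outdoor seating' does not hold → requirement n/a → met
2. food-safety audit 763 days ago vs limit 730 → not met
3. handwashing signage present → met
4. open food-safety citations 7 > 4 → not met
5. grease-trap servicing 714 days ago vs limit 730 → met
6. condition 'serves alcohol' holds; walk-in cooler temperature (°F) 49 > 40 → not met
7. pest-control treatment 55 days ago vs limit 60 → met
8. health inspection 34 days ago vs limit 30 → not met
9. condition 'seating capacity exceeds 50' holds; fire-suppression system test 408 days ago vs limit 540 → met
10. emergency contact list absent → not met
Not met: 5 of 10

5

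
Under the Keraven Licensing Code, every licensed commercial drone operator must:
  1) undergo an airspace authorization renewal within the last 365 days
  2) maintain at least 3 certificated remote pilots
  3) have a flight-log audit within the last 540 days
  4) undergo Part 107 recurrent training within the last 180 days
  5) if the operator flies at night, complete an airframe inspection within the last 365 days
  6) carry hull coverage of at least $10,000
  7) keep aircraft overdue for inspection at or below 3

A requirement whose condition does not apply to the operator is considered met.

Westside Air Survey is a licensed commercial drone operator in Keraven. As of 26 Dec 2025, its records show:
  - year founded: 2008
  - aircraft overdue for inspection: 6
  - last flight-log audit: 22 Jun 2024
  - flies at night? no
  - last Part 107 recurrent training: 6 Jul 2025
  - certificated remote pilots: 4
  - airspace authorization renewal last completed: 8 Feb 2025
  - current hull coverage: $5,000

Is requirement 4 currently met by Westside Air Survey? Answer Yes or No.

4. Part 107 recurrent training 173 days ago vs limit 180 → met

Yes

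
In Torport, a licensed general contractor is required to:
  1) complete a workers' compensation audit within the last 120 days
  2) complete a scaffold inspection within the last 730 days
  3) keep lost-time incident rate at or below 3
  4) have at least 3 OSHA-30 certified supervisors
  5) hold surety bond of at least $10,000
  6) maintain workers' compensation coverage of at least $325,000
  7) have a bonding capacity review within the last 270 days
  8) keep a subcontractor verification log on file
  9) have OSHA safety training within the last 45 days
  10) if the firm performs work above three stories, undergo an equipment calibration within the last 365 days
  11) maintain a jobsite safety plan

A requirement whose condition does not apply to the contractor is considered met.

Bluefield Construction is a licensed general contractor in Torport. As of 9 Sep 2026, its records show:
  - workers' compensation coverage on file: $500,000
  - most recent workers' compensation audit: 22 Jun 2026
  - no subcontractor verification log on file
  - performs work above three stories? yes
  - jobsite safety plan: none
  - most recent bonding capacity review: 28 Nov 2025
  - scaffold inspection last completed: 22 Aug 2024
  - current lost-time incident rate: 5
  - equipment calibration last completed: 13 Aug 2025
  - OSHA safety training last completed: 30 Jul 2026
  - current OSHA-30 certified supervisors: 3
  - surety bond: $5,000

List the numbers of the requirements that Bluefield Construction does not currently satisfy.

2, 3, 5, 7, 8, 10, 11

1. workers' compensation audit 79 days ago vs limit 120 → met
2. scaffold inspection 748 days ago vs limit 730 → not met
3. lost-time incident rate 5 > 3 → not met
4. OSHA-30 certified supervisors 3 ≥ 3 → met
5. surety bond $5,000 < $10,000 → not met
6. workers' compensation coverage $500,000 ≥ $325,000 → met
7. bonding capacity review 285 days ago vs limit 270 → not met
8. subcontractor verification log absent → not met
9. OSHA safety training 41 days ago vs limit 45 → met
10. condition 'performs work above three stories' holds; equipment calibration 392 days ago vs limit 365 → not met
11. jobsite safety plan absent → not met
Not met: 2, 3, 5, 7, 8, 10, 11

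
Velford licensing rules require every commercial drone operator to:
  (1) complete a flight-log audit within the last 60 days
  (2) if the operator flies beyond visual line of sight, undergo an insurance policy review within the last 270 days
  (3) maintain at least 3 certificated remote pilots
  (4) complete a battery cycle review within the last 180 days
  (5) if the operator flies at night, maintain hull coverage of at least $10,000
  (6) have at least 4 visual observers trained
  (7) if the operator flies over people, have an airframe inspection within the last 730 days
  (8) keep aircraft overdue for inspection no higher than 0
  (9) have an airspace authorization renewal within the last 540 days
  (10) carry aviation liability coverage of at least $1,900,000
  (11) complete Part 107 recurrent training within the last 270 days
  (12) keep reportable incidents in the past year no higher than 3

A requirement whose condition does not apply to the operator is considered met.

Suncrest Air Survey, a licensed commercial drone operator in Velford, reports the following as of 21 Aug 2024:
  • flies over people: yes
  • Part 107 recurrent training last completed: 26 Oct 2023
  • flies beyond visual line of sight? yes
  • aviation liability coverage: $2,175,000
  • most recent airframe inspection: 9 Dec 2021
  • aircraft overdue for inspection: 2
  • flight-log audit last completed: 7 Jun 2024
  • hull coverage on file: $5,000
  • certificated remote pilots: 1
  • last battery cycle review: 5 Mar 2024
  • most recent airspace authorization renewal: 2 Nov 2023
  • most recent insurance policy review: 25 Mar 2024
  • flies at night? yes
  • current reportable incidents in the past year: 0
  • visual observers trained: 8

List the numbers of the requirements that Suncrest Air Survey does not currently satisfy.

1, 3, 5, 7, 8, 11

1. flight-log audit 75 days ago vs limit 60 → not met
2. condition 'flies beyond visual line of sight' holds; insurance policy review 149 days ago vs limit 270 → met
3. certificated remote pilots 1 < 3 → not met
4. battery cycle review 169 days ago vs limit 180 → met
5. condition 'flies at night' holds; hull coverage $5,000 < $10,000 → not met
6. visual observers trained 8 ≥ 4 → met
7. condition 'flies over people' holds; airframe inspection 986 days ago vs limit 730 → not met
8. aircraft overdue for inspection 2 > 0 → not met
9. airspace authorization renewal 293 days ago vs limit 540 → met
10. aviation liability coverage $2,175,000 ≥ $1,900,000 → met
11. Part 107 recurrent training 300 days ago vs limit 270 → not met
12. reportable incidents in the past year 0 ≤ 3 → met
Not met: 1, 3, 5, 7, 8, 11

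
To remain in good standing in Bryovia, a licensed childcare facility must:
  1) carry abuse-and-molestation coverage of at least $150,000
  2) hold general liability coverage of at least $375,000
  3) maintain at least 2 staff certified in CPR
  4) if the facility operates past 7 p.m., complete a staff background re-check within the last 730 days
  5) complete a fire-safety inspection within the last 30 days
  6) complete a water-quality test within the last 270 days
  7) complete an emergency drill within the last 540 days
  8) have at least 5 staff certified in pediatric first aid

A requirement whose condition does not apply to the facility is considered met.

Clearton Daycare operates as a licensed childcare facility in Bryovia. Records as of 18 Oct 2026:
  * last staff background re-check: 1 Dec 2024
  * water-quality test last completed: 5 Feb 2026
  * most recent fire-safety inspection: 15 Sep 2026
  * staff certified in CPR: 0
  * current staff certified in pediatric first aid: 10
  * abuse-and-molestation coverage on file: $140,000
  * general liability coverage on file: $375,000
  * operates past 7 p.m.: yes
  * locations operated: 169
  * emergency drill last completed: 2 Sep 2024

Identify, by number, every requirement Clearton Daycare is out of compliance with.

1, 3, 5, 7

1. abuse-and-molestation coverage $140,000 < $150,000 → not met
2. general liability coverage $375,000 ≥ $375,000 → met
3. staff certified in CPR 0 < 2 → not met
4. condition 'operates past 7 p.m.' holds; staff background re-check 686 days ago vs limit 730 → met
5. fire-safety inspection 33 days ago vs limit 30 → not met
6. water-quality test 255 days ago vs limit 270 → met
7. emergency drill 776 days ago vs limit 540 → not met
8. staff certified in pediatric first aid 10 ≥ 5 → met
Not met: 1, 3, 5, 7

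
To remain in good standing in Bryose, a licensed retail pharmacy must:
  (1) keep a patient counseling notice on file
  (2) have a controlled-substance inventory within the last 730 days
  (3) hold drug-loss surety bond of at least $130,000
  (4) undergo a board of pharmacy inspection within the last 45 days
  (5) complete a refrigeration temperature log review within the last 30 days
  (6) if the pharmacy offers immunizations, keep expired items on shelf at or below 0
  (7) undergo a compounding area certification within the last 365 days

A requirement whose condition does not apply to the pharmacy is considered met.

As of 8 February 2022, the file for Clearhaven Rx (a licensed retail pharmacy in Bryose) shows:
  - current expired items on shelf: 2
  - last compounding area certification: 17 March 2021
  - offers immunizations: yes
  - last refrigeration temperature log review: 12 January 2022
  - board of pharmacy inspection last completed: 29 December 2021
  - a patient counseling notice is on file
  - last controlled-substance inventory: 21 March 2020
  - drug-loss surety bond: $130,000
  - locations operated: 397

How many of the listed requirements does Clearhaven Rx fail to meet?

1

1. patient counseling notice present → met
2. controlled-substance inventory 689 days ago vs limit 730 → met
3. drug-loss surety bond $130,000 ≥ $130,000 → met
4. board of pharmacy inspection 41 days ago vs limit 45 → met
5. refrigeration temperature log review 27 days ago vs limit 30 → met
6. condition 'offers immunizations' holds; expired items on shelf 2 > 0 → not met
7. compounding area certification 328 days ago vs limit 365 → met
Not met: 1 of 7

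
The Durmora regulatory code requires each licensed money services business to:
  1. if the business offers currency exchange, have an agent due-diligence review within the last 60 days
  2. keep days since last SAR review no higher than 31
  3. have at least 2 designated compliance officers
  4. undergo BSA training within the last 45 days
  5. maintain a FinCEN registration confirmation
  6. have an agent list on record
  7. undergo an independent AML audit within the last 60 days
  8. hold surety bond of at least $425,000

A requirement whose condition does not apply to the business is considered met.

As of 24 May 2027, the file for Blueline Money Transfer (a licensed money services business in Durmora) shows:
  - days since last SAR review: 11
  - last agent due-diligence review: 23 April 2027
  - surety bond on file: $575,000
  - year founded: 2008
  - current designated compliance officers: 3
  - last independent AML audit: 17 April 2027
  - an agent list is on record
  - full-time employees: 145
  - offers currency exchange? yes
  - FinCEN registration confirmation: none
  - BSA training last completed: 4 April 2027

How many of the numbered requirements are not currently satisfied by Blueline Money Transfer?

2

1. condition 'offers currency exchange' holds; agent due-diligence review 31 days ago vs limit 60 → met
2. days since last SAR review 11 ≤ 31 → met
3. designated compliance officers 3 ≥ 2 → met
4. BSA training 50 days ago vs limit 45 → not met
5. FinCEN registration confirmation absent → not met
6. agent list present → met
7. independent AML audit 37 days ago vs limit 60 → met
8. surety bond $575,000 ≥ $425,000 → met
Not met: 2 of 8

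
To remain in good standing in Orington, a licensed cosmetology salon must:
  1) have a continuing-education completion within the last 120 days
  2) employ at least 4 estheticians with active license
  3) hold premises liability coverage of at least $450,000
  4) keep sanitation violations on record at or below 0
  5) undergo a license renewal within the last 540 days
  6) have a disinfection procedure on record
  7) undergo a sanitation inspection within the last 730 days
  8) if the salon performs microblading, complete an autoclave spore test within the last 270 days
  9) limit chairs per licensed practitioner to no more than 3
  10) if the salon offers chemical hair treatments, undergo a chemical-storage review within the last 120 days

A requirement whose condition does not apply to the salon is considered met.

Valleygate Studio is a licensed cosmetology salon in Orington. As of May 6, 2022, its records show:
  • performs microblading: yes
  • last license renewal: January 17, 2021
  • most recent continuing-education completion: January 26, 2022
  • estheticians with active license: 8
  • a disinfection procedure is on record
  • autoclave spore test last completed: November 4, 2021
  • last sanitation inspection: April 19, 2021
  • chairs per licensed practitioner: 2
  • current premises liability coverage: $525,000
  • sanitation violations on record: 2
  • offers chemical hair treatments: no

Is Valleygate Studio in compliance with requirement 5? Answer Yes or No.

5. license renewal 474 days ago vs limit 540 → met

Yes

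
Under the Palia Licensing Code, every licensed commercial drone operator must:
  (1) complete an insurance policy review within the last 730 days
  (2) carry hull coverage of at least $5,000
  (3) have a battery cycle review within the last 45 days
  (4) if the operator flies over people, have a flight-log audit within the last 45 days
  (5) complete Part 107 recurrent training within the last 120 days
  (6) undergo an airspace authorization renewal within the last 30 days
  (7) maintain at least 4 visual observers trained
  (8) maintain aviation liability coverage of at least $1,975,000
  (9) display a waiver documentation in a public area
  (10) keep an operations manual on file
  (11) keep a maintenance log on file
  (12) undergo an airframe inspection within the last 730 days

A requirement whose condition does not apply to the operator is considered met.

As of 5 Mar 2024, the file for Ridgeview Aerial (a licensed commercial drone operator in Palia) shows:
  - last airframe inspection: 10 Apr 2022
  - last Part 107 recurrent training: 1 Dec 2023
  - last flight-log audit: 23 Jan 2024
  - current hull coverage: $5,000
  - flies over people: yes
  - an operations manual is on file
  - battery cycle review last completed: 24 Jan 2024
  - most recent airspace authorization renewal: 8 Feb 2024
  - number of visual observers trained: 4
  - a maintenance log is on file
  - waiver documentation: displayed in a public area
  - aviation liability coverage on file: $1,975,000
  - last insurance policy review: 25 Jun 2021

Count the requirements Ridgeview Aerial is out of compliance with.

1

1. insurance policy review 984 days ago vs limit 730 → not met
2. hull coverage $5,000 ≥ $5,000 → met
3. battery cycle review 41 days ago vs limit 45 → met
4. condition 'flies over people' holds; flight-log audit 42 days ago vs limit 45 → met
5. Part 107 recurrent training 95 days ago vs limit 120 → met
6. airspace authorization renewal 26 days ago vs limit 30 → met
7. visual observers trained 4 ≥ 4 → met
8. aviation liability coverage $1,975,000 ≥ $1,975,000 → met
9. waiver documentation present → met
10. operations manual present → met
11. maintenance log present → met
12. airframe inspection 695 days ago vs limit 730 → met
Not met: 1 of 12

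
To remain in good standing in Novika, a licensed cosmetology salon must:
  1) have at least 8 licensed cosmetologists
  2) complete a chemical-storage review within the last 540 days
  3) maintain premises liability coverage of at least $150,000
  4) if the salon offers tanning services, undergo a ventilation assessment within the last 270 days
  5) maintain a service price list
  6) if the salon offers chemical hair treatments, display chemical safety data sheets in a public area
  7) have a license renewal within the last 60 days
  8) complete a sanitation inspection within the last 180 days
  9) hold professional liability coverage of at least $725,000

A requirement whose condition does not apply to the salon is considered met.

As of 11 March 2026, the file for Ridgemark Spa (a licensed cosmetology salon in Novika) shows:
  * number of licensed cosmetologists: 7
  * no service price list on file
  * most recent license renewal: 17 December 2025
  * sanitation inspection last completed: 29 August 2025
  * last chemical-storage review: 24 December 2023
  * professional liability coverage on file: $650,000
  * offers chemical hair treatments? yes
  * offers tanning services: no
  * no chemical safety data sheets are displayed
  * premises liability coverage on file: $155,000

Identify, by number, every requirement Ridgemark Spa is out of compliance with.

1. licensed cosmetologists 7 < 8 → not met
2. chemical-storage review 808 days ago vs limit 540 → not met
3. premises liability coverage $155,000 ≥ $150,000 → met
4. condition 'offers tanning services' does not hold → requirement n/a → met
5. service price list absent → not met
6. condition 'offers chemical hair treatments' holds; chemical safety data sheets absent → not met
7. license renewal 84 days ago vs limit 60 → not met
8. sanitation inspection 194 days ago vs limit 180 → not met
9. professional liability coverage $650,000 < $725,000 → not met
Not met: 1, 2, 5, 6, 7, 8, 9

1, 2, 5, 6, 7, 8, 9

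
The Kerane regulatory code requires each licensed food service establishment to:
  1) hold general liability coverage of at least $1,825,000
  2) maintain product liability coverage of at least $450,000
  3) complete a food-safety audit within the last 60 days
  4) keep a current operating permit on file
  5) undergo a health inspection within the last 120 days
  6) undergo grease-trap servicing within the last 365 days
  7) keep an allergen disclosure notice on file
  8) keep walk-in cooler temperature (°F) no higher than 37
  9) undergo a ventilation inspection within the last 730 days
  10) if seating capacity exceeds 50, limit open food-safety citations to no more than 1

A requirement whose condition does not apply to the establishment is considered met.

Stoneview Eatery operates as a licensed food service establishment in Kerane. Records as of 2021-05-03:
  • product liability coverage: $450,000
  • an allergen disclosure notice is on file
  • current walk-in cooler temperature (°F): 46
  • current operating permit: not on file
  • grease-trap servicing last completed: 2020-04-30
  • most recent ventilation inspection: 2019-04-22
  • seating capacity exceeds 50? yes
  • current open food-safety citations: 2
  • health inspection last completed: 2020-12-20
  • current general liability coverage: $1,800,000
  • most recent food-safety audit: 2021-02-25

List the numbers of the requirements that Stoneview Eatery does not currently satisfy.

1, 3, 4, 5, 6, 8, 9, 10

1. general liability coverage $1,800,000 < $1,825,000 → not met
2. product liability coverage $450,000 ≥ $450,000 → met
3. food-safety audit 67 days ago vs limit 60 → not met
4. current operating permit absent → not met
5. health inspection 134 days ago vs limit 120 → not met
6. grease-trap servicing 368 days ago vs limit 365 → not met
7. allergen disclosure notice present → met
8. walk-in cooler temperature (°F) 46 > 37 → not met
9. ventilation inspection 742 days ago vs limit 730 → not met
10. condition 'seating capacity exceeds 50' holds; open food-safety citations 2 > 1 → not met
Not met: 1, 3, 4, 5, 6, 8, 9, 10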